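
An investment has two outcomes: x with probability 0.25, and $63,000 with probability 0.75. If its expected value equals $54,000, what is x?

x = $27,000

0.25·x + 0.75·63000 = 54000
0.25·x = 54000 − 47250 = 6750
x = 6750 / 0.25 = 27000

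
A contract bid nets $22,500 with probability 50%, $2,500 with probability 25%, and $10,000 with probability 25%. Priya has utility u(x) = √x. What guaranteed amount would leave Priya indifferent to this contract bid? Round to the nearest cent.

E[u] = 0.5·√22500 + 0.25·√2500 + 0.25·√10000 = 0.5·150 + 0.25·50 + 0.25·100 = 112.5
CE = (112.5)² = 12656.25

$12,656.25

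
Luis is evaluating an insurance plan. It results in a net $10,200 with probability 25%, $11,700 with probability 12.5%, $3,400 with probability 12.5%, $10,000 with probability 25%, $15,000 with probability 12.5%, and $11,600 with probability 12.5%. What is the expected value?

EV = 0.25 × 10200 + 0.125 × 11700 + 0.125 × 3400 + 0.25 × 10000 + 0.125 × 15000 + 0.125 × 11600 = 2550 + 1462.5 + 425 + 2500 + 1875 + 1450 = 10262.5

$10,262.50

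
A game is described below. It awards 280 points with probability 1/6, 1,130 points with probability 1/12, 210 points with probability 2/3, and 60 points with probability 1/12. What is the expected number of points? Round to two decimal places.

EV = 1/6 × 280 + 1/12 × 1130 + 2/3 × 210 + 1/12 × 60 = 46.6667 + 94.1667 + 140 + 5 = 285.8333

285.83 points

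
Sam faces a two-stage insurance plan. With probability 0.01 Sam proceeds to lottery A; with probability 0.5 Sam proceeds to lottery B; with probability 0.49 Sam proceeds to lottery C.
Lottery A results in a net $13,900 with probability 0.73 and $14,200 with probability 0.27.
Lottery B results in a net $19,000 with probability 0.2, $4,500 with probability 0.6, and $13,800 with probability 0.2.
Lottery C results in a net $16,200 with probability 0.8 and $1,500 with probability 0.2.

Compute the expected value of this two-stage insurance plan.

$11,267.21

EV(A) = 0.73 × 13900 + 0.27 × 14200 = 10147 + 3834 = 13981
EV(B) = 0.2 × 19000 + 0.6 × 4500 + 0.2 × 13800 = 3800 + 2700 + 2760 = 9260
EV(C) = 0.8 × 16200 + 0.2 × 1500 = 12960 + 300 = 13260
Overall = 0.01 × 13981 + 0.5 × 9260 + 0.49 × 13260 = 139.81 + 4630 + 6497.4 = 11267.21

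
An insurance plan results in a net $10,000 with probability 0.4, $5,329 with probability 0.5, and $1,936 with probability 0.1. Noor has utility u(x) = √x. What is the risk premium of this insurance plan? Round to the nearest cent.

E[u] = 0.4·√10000 + 0.5·√5329 + 0.1·√1936 = 0.4·100 + 0.5·73 + 0.1·44 = 80.9
CE = (80.9)² = 6544.81
Risk premium = EV − CE = 6858.1 − 6544.81 = 313.29

$313.29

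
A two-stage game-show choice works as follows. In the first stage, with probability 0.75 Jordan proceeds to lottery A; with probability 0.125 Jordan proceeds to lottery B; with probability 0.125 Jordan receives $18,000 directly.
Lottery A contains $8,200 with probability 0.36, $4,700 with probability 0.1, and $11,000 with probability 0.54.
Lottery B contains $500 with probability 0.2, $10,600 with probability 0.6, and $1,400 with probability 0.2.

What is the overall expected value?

EV(A) = 0.36 × 8200 + 0.1 × 4700 + 0.54 × 11000 = 2952 + 470 + 5940 = 9362
EV(B) = 0.2 × 500 + 0.6 × 10600 + 0.2 × 1400 = 100 + 6360 + 280 = 6740
Branch C: 18000 (certain)
Overall = 0.75 × 9362 + 0.125 × 6740 + 0.125 × 18000 = 7021.5 + 842.5 + 2250 = 10114

$10,114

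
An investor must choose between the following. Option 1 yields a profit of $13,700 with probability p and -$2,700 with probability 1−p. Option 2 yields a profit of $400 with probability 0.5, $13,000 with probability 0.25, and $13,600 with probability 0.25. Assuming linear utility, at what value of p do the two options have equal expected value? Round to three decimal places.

EV(Option 2) = 0.5 × 400 + 0.25 × 13000 + 0.25 × 13600 = 200 + 3250 + 3400 = 6850
p·13700 + (1−p)·(-2700) = 6850
16400p − 2700 = 6850
p = (6850 + 2700) / 16400

p = 0.582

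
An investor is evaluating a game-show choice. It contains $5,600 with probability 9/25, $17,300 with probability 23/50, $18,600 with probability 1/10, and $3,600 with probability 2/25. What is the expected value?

EV = 9/25 × 5600 + 23/50 × 17300 + 1/10 × 18600 + 2/25 × 3600 = 2016 + 7958 + 1860 + 288 = 12122

$12,122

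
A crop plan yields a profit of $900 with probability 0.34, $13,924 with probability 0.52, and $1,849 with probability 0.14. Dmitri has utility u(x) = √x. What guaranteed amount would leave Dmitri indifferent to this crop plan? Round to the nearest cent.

E[u] = 0.34·√900 + 0.52·√13924 + 0.14·√1849 = 0.34·30 + 0.52·118 + 0.14·43 = 77.58
CE = (77.58)² = 6018.6564

$6,018.66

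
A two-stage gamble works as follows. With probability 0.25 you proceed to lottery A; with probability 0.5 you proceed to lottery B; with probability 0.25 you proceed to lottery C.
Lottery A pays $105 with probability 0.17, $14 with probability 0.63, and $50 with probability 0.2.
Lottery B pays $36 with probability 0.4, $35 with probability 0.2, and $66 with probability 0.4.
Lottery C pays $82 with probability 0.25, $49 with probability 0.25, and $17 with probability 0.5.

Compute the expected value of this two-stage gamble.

$43.38

EV(A) = 0.17 × 105 + 0.63 × 14 + 0.2 × 50 = 17.85 + 8.82 + 10 = 36.67
EV(B) = 0.4 × 36 + 0.2 × 35 + 0.4 × 66 = 14.4 + 7 + 26.4 = 47.8
EV(C) = 0.25 × 82 + 0.25 × 49 + 0.5 × 17 = 20.5 + 12.25 + 8.5 = 41.25
Overall = 0.25 × 36.67 + 0.5 × 47.8 + 0.25 × 41.25 = 9.1675 + 23.9 + 10.3125 = 43.38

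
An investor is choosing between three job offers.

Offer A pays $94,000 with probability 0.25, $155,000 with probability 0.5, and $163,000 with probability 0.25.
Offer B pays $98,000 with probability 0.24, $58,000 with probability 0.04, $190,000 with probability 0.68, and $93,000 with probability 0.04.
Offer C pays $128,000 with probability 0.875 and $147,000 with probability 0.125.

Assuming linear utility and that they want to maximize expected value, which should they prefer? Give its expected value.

Offer A = 0.25 × 94000 + 0.5 × 155000 + 0.25 × 163000 = 23500 + 77500 + 40750 = 141750
Offer B = 0.24 × 98000 + 0.04 × 58000 + 0.68 × 190000 + 0.04 × 93000 = 23520 + 2320 + 129200 + 3720 = 158760
Offer C = 0.875 × 128000 + 0.125 × 147000 = 112000 + 18375 = 130375

Offer B ($158,760)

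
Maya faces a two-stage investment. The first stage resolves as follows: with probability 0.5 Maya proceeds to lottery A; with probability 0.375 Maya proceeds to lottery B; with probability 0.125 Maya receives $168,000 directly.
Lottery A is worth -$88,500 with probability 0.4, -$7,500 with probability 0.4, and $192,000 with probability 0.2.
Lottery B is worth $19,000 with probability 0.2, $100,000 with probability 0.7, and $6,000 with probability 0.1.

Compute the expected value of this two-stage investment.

$48,900

EV(A) = 0.4 × (-88500) + 0.4 × (-7500) + 0.2 × 192000 = -35400 − 3000 + 38400 = 0
EV(B) = 0.2 × 19000 + 0.7 × 100000 + 0.1 × 6000 = 3800 + 70000 + 600 = 74400
Branch C: 168000 (certain)
Overall = 0.5 × 0 + 0.375 × 74400 + 0.125 × 168000 = 0 + 27900 + 21000 = 48900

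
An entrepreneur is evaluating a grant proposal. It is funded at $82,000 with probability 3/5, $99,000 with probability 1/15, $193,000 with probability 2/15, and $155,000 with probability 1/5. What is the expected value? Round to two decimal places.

EV = 3/5 × 82000 + 1/15 × 99000 + 2/15 × 193000 + 1/5 × 155000 = 49200 + 6600 + 25733.3333 + 31000 = 112533.3333

$112,533.33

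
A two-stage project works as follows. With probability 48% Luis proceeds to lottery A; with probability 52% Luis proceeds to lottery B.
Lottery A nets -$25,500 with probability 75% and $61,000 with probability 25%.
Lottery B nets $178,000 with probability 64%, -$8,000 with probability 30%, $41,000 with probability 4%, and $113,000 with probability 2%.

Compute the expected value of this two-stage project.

$58,158.40

EV(A) = 0.75 × (-25500) + 0.25 × 61000 = -19125 + 15250 = -3875
EV(B) = 0.64 × 178000 + 0.3 × (-8000) + 0.04 × 41000 + 0.02 × 113000 = 113920 − 2400 + 1640 + 2260 = 115420
Overall = 0.48 × (-3875) + 0.52 × 115420 = -1860 + 60018.4 = 58158.4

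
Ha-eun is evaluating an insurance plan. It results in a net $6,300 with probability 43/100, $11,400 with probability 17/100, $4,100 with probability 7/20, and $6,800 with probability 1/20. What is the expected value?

EV = 43/100 × 6300 + 17/100 × 11400 + 7/20 × 4100 + 1/20 × 6800 = 2709 + 1938 + 1435 + 340 = 6422

$6,422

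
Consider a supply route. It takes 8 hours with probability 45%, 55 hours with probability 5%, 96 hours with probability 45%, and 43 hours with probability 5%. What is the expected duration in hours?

EV = 0.45 × 8 + 0.05 × 55 + 0.45 × 96 + 0.05 × 43 = 3.6 + 2.75 + 43.2 + 2.15 = 51.7

51.7 hours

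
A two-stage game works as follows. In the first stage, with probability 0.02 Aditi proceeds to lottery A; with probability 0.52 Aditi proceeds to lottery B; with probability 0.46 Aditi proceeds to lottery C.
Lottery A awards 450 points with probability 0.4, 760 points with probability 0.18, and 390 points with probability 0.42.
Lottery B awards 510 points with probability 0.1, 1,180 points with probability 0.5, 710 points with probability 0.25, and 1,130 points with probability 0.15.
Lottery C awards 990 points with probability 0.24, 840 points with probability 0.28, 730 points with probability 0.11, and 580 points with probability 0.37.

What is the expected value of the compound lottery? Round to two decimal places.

876.51 points

EV(A) = 0.4 × 450 + 0.18 × 760 + 0.42 × 390 = 180 + 136.8 + 163.8 = 480.6
EV(B) = 0.1 × 510 + 0.5 × 1180 + 0.25 × 710 + 0.15 × 1130 = 51 + 590 + 177.5 + 169.5 = 988
EV(C) = 0.24 × 990 + 0.28 × 840 + 0.11 × 730 + 0.37 × 580 = 237.6 + 235.2 + 80.3 + 214.6 = 767.7
Overall = 0.02 × 480.6 + 0.52 × 988 + 0.46 × 767.7 = 9.612 + 513.76 + 353.142 = 876.514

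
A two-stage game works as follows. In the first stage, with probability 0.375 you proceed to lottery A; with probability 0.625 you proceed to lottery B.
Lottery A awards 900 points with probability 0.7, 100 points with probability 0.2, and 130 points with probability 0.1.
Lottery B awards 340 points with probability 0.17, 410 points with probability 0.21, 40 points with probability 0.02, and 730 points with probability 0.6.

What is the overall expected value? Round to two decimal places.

612.81 points

EV(A) = 0.7 × 900 + 0.2 × 100 + 0.1 × 130 = 630 + 20 + 13 = 663
EV(B) = 0.17 × 340 + 0.21 × 410 + 0.02 × 40 + 0.6 × 730 = 57.8 + 86.1 + 0.8 + 438 = 582.7
Overall = 0.375 × 663 + 0.625 × 582.7 = 248.625 + 364.1875 = 612.8125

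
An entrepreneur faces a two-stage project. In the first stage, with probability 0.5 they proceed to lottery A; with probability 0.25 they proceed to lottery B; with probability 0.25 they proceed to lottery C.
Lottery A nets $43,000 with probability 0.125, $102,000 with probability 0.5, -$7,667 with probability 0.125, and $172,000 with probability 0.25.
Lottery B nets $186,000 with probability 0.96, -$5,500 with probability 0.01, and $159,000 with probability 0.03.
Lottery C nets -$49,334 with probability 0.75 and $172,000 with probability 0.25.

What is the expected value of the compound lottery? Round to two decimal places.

EV(A) = 0.125 × 43000 + 0.5 × 102000 + 0.125 × (-7667) + 0.25 × 172000 = 5375 + 51000 − 958.375 + 43000 = 98416.625
EV(B) = 0.96 × 186000 + 0.01 × (-5500) + 0.03 × 159000 = 178560 − 55 + 4770 = 183275
EV(C) = 0.75 × (-49334) + 0.25 × 172000 = -37000.5 + 43000 = 5999.5
Overall = 0.5 × 98416.625 + 0.25 × 183275 + 0.25 × 5999.5 = 49208.3125 + 45818.75 + 1499.875 = 96526.9375

$96,526.94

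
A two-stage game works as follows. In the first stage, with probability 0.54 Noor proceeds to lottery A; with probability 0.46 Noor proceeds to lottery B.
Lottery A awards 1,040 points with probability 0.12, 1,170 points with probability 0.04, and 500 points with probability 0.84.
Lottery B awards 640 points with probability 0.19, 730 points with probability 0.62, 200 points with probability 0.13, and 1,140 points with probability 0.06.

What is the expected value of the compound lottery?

EV(A) = 0.12 × 1040 + 0.04 × 1170 + 0.84 × 500 = 124.8 + 46.8 + 420 = 591.6
EV(B) = 0.19 × 640 + 0.62 × 730 + 0.13 × 200 + 0.06 × 1140 = 121.6 + 452.6 + 26 + 68.4 = 668.6
Overall = 0.54 × 591.6 + 0.46 × 668.6 = 319.464 + 307.556 = 627.02

627.02 points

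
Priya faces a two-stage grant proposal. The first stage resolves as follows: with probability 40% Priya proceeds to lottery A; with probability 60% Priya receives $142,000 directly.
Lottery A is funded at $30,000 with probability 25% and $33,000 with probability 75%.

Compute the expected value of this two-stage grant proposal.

EV(A) = 0.25 × 30000 + 0.75 × 33000 = 7500 + 24750 = 32250
Branch B: 142000 (certain)
Overall = 0.4 × 32250 + 0.6 × 142000 = 12900 + 85200 = 98100

$98,100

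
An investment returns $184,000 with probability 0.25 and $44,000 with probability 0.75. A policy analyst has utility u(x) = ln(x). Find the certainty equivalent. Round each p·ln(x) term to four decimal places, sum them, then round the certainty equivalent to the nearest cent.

$62,925.07

E[u] = 0.25·ln(184000) + 0.75·ln(44000) = 3.0307 + 8.0190 = 11.0497
CE = e^11.0497 ≈ 62925.07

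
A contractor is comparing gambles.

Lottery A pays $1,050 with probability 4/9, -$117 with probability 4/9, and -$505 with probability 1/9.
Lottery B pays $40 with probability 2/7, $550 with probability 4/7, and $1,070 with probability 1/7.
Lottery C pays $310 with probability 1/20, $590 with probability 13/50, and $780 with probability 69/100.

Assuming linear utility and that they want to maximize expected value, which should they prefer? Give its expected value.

Lottery C ($707.10)

Lottery A = 4/9 × 1050 + 4/9 × (-117) + 1/9 × (-505) = 466.6667 − 52 − 56.1111 = 358.5556
Lottery B = 2/7 × 40 + 4/7 × 550 + 1/7 × 1070 = 11.4286 + 314.2857 + 152.8571 = 478.5714
Lottery C = 1/20 × 310 + 13/50 × 590 + 69/100 × 780 = 15.5 + 153.4 + 538.2 = 707.1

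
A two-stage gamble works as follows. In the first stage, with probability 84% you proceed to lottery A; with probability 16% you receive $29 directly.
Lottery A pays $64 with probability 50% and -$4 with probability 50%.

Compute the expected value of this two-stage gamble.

EV(A) = 0.5 × 64 + 0.5 × (-4) = 32 − 2 = 30
Branch B: 29 (certain)
Overall = 0.84 × 30 + 0.16 × 29 = 25.2 + 4.64 = 29.84

$29.84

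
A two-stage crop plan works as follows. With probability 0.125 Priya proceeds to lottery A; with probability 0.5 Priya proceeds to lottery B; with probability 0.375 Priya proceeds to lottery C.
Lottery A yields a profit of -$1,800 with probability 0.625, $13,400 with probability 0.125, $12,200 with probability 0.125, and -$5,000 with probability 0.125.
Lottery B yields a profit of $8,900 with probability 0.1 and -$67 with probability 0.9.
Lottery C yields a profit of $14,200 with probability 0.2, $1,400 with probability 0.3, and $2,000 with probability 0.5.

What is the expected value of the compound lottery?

$2,193.60

EV(A) = 0.625 × (-1800) + 0.125 × 13400 + 0.125 × 12200 + 0.125 × (-5000) = -1125 + 1675 + 1525 − 625 = 1450
EV(B) = 0.1 × 8900 + 0.9 × (-67) = 890 − 60.3 = 829.7
EV(C) = 0.2 × 14200 + 0.3 × 1400 + 0.5 × 2000 = 2840 + 420 + 1000 = 4260
Overall = 0.125 × 1450 + 0.5 × 829.7 + 0.375 × 4260 = 181.25 + 414.85 + 1597.5 = 2193.6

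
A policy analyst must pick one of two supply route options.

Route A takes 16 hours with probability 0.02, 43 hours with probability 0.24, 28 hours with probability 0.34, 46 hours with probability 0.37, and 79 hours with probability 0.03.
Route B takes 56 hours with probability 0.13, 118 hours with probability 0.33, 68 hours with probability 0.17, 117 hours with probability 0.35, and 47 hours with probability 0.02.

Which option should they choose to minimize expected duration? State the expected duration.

Route A (39.55 hours)

Route A = 0.02 × 16 + 0.24 × 43 + 0.34 × 28 + 0.37 × 46 + 0.03 × 79 = 0.32 + 10.32 + 9.52 + 17.02 + 2.37 = 39.55
Route B = 0.13 × 56 + 0.33 × 118 + 0.17 × 68 + 0.35 × 117 + 0.02 × 47 = 7.28 + 38.94 + 11.56 + 40.95 + 0.94 = 99.67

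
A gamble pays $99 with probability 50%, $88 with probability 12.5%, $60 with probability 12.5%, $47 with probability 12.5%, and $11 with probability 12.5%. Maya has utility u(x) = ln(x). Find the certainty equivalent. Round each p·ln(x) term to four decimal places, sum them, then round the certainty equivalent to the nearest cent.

$63.44

E[u] = 0.5·ln(99) + 0.125·ln(88) + 0.125·ln(60) + 0.125·ln(47) + 0.125·ln(11) = 2.2976 + 0.5597 + 0.5118 + 0.4813 + 0.2997 = 4.1501
CE = e^4.1501 ≈ 63.44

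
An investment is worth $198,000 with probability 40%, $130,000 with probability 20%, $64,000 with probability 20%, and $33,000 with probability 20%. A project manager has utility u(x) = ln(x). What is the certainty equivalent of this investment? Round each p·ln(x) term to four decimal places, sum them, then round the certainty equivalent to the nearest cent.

$101,488.42

E[u] = 0.4·ln(198000) + 0.2·ln(130000) + 0.2·ln(64000) + 0.2·ln(33000) = 4.8784 + 2.3551 + 2.2133 + 2.0809 = 11.5277
CE = e^11.5277 ≈ 101488.42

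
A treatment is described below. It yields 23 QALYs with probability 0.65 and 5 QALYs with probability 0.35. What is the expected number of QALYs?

16.7 QALYs

EV = 0.65 × 23 + 0.35 × 5 = 14.95 + 1.75 = 16.7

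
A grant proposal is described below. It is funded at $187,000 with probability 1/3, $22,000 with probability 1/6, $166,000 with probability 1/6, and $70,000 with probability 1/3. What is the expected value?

$117,000

EV = 1/3 × 187000 + 1/6 × 22000 + 1/6 × 166000 + 1/3 × 70000 = 62333.3333 + 3666.6667 + 27666.6667 + 23333.3333 = 117000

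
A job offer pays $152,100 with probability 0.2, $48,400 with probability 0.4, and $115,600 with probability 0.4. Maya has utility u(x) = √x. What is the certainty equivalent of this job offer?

E[u] = 0.2·√152100 + 0.4·√48400 + 0.4·√115600 = 0.2·390 + 0.4·220 + 0.4·340 = 302
CE = (302)² = 91204

$91,204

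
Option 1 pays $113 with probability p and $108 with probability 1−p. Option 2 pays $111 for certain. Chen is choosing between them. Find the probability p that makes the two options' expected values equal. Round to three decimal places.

p = 0.600

p·113 + (1−p)·108 = 111
5p + 108 = 111
p = (111 − 108) / 5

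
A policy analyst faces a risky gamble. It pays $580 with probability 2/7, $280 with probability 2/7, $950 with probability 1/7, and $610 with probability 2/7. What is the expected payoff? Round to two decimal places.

EV = 2/7 × 580 + 2/7 × 280 + 1/7 × 950 + 2/7 × 610 = 165.7143 + 80 + 135.7143 + 174.2857 = 555.7143

$555.71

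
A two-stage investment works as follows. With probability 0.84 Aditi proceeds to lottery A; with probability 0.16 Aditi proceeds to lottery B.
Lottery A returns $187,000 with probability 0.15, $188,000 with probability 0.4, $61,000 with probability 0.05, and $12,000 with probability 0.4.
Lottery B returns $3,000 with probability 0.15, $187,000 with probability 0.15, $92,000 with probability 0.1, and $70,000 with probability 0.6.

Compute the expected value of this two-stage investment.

$106,076

EV(A) = 0.15 × 187000 + 0.4 × 188000 + 0.05 × 61000 + 0.4 × 12000 = 28050 + 75200 + 3050 + 4800 = 111100
EV(B) = 0.15 × 3000 + 0.15 × 187000 + 0.1 × 92000 + 0.6 × 70000 = 450 + 28050 + 9200 + 42000 = 79700
Overall = 0.84 × 111100 + 0.16 × 79700 = 93324 + 12752 = 106076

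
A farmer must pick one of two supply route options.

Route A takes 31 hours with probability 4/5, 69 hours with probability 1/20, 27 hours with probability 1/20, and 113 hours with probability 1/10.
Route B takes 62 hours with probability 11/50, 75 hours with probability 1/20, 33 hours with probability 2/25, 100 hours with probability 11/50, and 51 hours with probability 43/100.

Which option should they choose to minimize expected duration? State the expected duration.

Route A (40.9 hours)

Route A = 4/5 × 31 + 1/20 × 69 + 1/20 × 27 + 1/10 × 113 = 24.8 + 3.45 + 1.35 + 11.3 = 40.9
Route B = 11/50 × 62 + 1/20 × 75 + 2/25 × 33 + 11/50 × 100 + 43/100 × 51 = 13.64 + 3.75 + 2.64 + 22 + 21.93 = 63.96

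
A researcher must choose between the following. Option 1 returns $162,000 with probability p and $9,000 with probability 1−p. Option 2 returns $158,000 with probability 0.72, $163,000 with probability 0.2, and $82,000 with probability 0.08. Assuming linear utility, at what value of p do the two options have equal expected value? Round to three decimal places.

EV(Option 2) = 0.72 × 158000 + 0.2 × 163000 + 0.08 × 82000 = 113760 + 32600 + 6560 = 152920
p·162000 + (1−p)·9000 = 152920
153000p + 9000 = 152920
p = (152920 − 9000) / 153000

p = 0.941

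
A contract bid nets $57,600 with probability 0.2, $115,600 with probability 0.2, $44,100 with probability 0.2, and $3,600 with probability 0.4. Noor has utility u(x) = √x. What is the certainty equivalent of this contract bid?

E[u] = 0.2·√57600 + 0.2·√115600 + 0.2·√44100 + 0.4·√3600 = 0.2·240 + 0.2·340 + 0.2·210 + 0.4·60 = 182
CE = (182)² = 33124

$33,124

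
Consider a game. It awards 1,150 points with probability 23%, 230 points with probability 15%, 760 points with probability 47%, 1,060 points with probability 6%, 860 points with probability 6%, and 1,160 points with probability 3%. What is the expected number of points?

EV = 0.23 × 1150 + 0.15 × 230 + 0.47 × 760 + 0.06 × 1060 + 0.06 × 860 + 0.03 × 1160 = 264.5 + 34.5 + 357.2 + 63.6 + 51.6 + 34.8 = 806.2

806.2 points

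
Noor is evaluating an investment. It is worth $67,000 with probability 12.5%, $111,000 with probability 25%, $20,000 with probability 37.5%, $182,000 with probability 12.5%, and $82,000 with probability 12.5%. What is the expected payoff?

$76,625

EV = 0.125 × 67000 + 0.25 × 111000 + 0.375 × 20000 + 0.125 × 182000 + 0.125 × 82000 = 8375 + 27750 + 7500 + 22750 + 10250 = 76625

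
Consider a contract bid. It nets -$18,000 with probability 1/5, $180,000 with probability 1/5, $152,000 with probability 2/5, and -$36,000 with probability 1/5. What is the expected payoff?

EV = 1/5 × (-18000) + 1/5 × 180000 + 2/5 × 152000 + 1/5 × (-36000) = -3600 + 36000 + 60800 − 7200 = 86000

$86,000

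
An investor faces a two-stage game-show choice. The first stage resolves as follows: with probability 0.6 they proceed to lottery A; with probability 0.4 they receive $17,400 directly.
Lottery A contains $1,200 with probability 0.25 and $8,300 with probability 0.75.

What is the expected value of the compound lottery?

EV(A) = 0.25 × 1200 + 0.75 × 8300 = 300 + 6225 = 6525
Branch B: 17400 (certain)
Overall = 0.6 × 6525 + 0.4 × 17400 = 3915 + 6960 = 10875

$10,875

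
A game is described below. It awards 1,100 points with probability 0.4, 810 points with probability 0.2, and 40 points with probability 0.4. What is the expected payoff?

618 points

EV = 0.4 × 1100 + 0.2 × 810 + 0.4 × 40 = 440 + 162 + 16 = 618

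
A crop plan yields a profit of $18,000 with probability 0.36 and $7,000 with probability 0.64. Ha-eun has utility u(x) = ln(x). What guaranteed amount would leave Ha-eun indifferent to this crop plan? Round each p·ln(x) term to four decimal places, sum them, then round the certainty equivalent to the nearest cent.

E[u] = 0.36·ln(18000) + 0.64·ln(7000) = 3.5273 + 5.6663 = 9.1936
CE = e^9.1936 ≈ 9833.99

$9,833.99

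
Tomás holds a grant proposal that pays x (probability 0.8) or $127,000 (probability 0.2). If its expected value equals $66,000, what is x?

x = $50,750

0.8·x + 0.2·127000 = 66000
0.8·x = 66000 − 25400 = 40600
x = 40600 / 0.8 = 50750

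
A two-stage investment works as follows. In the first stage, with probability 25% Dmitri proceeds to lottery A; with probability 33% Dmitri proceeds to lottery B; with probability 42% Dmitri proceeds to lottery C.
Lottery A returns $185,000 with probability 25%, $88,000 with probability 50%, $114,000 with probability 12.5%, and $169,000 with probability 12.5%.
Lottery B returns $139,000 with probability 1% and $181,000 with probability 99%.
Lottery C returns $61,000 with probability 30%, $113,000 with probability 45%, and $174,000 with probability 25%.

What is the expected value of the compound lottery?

EV(A) = 0.25 × 185000 + 0.5 × 88000 + 0.125 × 114000 + 0.125 × 169000 = 46250 + 44000 + 14250 + 21125 = 125625
EV(B) = 0.01 × 139000 + 0.99 × 181000 = 1390 + 179190 = 180580
EV(C) = 0.3 × 61000 + 0.45 × 113000 + 0.25 × 174000 = 18300 + 50850 + 43500 = 112650
Overall = 0.25 × 125625 + 0.33 × 180580 + 0.42 × 112650 = 31406.25 + 59591.4 + 47313 = 138310.65

$138,310.65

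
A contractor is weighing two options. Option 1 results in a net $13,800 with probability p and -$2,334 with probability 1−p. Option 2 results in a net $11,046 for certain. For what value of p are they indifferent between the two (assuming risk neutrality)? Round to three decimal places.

p = 0.829

p·13800 + (1−p)·(-2334) = 11046
16134p − 2334 = 11046
p = (11046 + 2334) / 16134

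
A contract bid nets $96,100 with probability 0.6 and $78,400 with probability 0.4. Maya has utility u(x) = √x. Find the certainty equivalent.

$88,804

E[u] = 0.6·√96100 + 0.4·√78400 = 0.6·310 + 0.4·280 = 298
CE = (298)² = 88804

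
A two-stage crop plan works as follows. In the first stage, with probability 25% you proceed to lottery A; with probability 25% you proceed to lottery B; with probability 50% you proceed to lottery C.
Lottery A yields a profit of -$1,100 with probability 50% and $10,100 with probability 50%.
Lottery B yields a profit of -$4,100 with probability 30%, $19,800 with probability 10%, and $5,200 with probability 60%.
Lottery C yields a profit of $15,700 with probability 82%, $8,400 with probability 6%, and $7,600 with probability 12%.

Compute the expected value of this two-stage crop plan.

EV(A) = 0.5 × (-1100) + 0.5 × 10100 = -550 + 5050 = 4500
EV(B) = 0.3 × (-4100) + 0.1 × 19800 + 0.6 × 5200 = -1230 + 1980 + 3120 = 3870
EV(C) = 0.82 × 15700 + 0.06 × 8400 + 0.12 × 7600 = 12874 + 504 + 912 = 14290
Overall = 0.25 × 4500 + 0.25 × 3870 + 0.5 × 14290 = 1125 + 967.5 + 7145 = 9237.5

$9,237.50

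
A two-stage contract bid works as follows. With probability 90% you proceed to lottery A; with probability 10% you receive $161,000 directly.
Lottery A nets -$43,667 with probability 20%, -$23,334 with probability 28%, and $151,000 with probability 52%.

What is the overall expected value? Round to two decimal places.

EV(A) = 0.2 × (-43667) + 0.28 × (-23334) + 0.52 × 151000 = -8733.4 − 6533.52 + 78520 = 63253.08
Branch B: 161000 (certain)
Overall = 0.9 × 63253.08 + 0.1 × 161000 = 56927.772 + 16100 = 73027.772

$73,027.77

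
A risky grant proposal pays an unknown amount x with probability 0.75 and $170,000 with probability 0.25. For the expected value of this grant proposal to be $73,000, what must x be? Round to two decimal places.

x = $40,666.67

0.75·x + 0.25·170000 = 73000
0.75·x = 73000 − 42500 = 30500
x = 30500 / 0.75 = 40666.6667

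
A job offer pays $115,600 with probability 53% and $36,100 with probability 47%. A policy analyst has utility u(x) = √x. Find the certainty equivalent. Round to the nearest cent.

E[u] = 0.53·√115600 + 0.47·√36100 = 0.53·340 + 0.47·190 = 269.5
CE = (269.5)² = 72630.25

$72,630.25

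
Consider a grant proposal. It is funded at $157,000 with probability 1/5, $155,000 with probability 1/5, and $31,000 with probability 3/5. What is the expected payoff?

EV = 1/5 × 157000 + 1/5 × 155000 + 3/5 × 31000 = 31400 + 31000 + 18600 = 81000

$81,000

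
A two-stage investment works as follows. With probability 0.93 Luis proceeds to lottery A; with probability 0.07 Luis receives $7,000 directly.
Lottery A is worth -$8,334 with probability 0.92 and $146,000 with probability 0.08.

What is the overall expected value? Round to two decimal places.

EV(A) = 0.92 × (-8334) + 0.08 × 146000 = -7667.28 + 11680 = 4012.72
Branch B: 7000 (certain)
Overall = 0.93 × 4012.72 + 0.07 × 7000 = 3731.8296 + 490 = 4221.8296

$4,221.83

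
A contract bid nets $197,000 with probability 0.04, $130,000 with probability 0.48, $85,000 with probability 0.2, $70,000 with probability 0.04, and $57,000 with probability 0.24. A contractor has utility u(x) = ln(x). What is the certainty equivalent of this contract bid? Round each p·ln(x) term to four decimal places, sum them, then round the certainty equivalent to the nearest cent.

$97,178.04

E[u] = 0.04·ln(197000) + 0.48·ln(130000) + 0.2·ln(85000) + 0.04·ln(70000) + 0.24·ln(57000) = 0.4876 + 5.6521 + 2.2701 + 0.4463 + 2.6282 = 11.4843
CE = e^11.4843 ≈ 97178.04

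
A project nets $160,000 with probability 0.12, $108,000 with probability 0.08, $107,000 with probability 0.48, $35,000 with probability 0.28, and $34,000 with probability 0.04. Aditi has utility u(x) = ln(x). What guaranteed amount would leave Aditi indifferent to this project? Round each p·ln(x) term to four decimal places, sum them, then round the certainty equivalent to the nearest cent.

$78,511.47

E[u] = 0.12·ln(160000) + 0.08·ln(108000) + 0.48·ln(107000) + 0.28·ln(35000) + 0.04·ln(34000) = 1.4380 + 0.9272 + 5.5587 + 2.9297 + 0.4174 = 11.2710
CE = e^11.2710 ≈ 78511.47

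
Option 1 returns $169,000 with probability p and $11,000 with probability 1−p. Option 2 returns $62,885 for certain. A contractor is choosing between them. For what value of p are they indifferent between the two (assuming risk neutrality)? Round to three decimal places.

p = 0.328

p·169000 + (1−p)·11000 = 62885
158000p + 11000 = 62885
p = (62885 − 11000) / 158000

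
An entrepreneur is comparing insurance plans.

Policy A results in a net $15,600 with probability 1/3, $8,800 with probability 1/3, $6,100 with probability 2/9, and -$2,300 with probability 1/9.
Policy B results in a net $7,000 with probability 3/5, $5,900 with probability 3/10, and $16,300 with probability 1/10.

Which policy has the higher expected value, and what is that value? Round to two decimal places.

Policy A ($9,233.33)

Policy A = 1/3 × 15600 + 1/3 × 8800 + 2/9 × 6100 + 1/9 × (-2300) = 5200 + 2933.3333 + 1355.5556 − 255.5556 = 9233.3333
Policy B = 3/5 × 7000 + 3/10 × 5900 + 1/10 × 16300 = 4200 + 1770 + 1630 = 7600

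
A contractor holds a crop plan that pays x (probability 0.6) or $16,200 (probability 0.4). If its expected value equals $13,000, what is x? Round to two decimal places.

x = $10,866.67

0.6·x + 0.4·16200 = 13000
0.6·x = 13000 − 6480 = 6520
x = 6520 / 0.6 = 10866.6667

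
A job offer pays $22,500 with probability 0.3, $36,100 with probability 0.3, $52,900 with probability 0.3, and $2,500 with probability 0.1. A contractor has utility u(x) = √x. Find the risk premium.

E[u] = 0.3·√22500 + 0.3·√36100 + 0.3·√52900 + 0.1·√2500 = 0.3·150 + 0.3·190 + 0.3·230 + 0.1·50 = 176
CE = (176)² = 30976
Risk premium = EV − CE = 33700 − 30976 = 2724

$2,724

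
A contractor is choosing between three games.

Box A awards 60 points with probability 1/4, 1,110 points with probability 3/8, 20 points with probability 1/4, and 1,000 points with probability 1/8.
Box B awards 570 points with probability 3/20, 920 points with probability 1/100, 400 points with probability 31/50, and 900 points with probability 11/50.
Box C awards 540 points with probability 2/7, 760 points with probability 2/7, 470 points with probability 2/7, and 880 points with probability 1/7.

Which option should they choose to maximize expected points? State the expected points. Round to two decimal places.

Box C (631.43 points)

Box A = 1/4 × 60 + 3/8 × 1110 + 1/4 × 20 + 1/8 × 1000 = 15 + 416.25 + 5 + 125 = 561.25
Box B = 3/20 × 570 + 1/100 × 920 + 31/50 × 400 + 11/50 × 900 = 85.5 + 9.2 + 248 + 198 = 540.7
Box C = 2/7 × 540 + 2/7 × 760 + 2/7 × 470 + 1/7 × 880 = 154.2857 + 217.1429 + 134.2857 + 125.7143 = 631.4286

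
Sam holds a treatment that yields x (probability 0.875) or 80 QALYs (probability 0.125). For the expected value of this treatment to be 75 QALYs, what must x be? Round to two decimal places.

x = 74.29 QALYs

0.875·x + 0.125·80 = 75
0.875·x = 75 − 10 = 65
x = 65 / 0.875 = 74.2857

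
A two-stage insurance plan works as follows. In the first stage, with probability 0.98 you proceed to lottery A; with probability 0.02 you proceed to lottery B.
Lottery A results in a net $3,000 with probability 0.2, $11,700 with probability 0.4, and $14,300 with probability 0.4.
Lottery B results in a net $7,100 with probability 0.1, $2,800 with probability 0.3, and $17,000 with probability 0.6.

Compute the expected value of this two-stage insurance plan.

EV(A) = 0.2 × 3000 + 0.4 × 11700 + 0.4 × 14300 = 600 + 4680 + 5720 = 11000
EV(B) = 0.1 × 7100 + 0.3 × 2800 + 0.6 × 17000 = 710 + 840 + 10200 = 11750
Overall = 0.98 × 11000 + 0.02 × 11750 = 10780 + 235 = 11015

$11,015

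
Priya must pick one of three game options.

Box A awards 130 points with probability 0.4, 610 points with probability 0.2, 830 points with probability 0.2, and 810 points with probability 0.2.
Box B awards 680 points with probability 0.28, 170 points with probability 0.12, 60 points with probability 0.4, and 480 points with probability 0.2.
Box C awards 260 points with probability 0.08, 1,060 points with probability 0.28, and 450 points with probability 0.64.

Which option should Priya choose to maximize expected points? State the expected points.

Box A = 0.4 × 130 + 0.2 × 610 + 0.2 × 830 + 0.2 × 810 = 52 + 122 + 166 + 162 = 502
Box B = 0.28 × 680 + 0.12 × 170 + 0.4 × 60 + 0.2 × 480 = 190.4 + 20.4 + 24 + 96 = 330.8
Box C = 0.08 × 260 + 0.28 × 1060 + 0.64 × 450 = 20.8 + 296.8 + 288 = 605.6

Box C (605.6 points)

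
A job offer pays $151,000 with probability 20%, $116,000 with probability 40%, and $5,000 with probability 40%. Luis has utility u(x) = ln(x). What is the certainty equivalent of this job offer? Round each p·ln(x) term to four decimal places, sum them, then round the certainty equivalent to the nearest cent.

E[u] = 0.2·ln(151000) + 0.4·ln(116000) + 0.4·ln(5000) = 2.3850 + 4.6645 + 3.4069 = 10.4564
CE = e^10.4564 ≈ 34766.17

$34,766.17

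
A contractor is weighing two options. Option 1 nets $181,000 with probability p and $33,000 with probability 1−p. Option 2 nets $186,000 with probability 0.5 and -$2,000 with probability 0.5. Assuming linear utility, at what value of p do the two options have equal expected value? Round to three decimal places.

EV(Option 2) = 0.5 × 186000 + 0.5 × (-2000) = 93000 − 1000 = 92000
p·181000 + (1−p)·33000 = 92000
148000p + 33000 = 92000
p = (92000 − 33000) / 148000

p = 0.399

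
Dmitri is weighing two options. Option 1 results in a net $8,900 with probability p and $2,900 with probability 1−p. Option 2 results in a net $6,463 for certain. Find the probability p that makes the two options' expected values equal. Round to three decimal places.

p·8900 + (1−p)·2900 = 6463
6000p + 2900 = 6463
p = (6463 − 2900) / 6000

p = 0.594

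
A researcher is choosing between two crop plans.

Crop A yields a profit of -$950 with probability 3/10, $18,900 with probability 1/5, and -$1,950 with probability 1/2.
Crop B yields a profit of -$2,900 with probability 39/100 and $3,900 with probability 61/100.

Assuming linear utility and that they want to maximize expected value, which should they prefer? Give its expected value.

Crop A ($2,520)

Crop A = 3/10 × (-950) + 1/5 × 18900 + 1/2 × (-1950) = -285 + 3780 − 975 = 2520
Crop B = 39/100 × (-2900) + 61/100 × 3900 = -1131 + 2379 = 1248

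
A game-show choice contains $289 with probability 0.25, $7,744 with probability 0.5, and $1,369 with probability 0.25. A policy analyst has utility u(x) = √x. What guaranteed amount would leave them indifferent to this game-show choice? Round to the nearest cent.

$3,306.25

E[u] = 0.25·√289 + 0.5·√7744 + 0.25·√1369 = 0.25·17 + 0.5·88 + 0.25·37 = 57.5
CE = (57.5)² = 3306.25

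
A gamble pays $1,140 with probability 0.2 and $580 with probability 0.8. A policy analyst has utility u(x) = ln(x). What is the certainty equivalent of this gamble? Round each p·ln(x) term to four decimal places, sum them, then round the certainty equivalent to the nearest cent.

E[u] = 0.2·ln(1140) + 0.8·ln(580) = 1.4078 + 5.0904 = 6.4982
CE = e^6.4982 ≈ 663.95

$663.95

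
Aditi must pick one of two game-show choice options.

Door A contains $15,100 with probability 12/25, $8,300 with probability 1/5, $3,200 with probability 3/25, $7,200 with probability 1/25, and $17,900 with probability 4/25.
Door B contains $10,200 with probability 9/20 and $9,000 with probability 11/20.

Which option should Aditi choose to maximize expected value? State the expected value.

Door A ($12,444)

Door A = 12/25 × 15100 + 1/5 × 8300 + 3/25 × 3200 + 1/25 × 7200 + 4/25 × 17900 = 7248 + 1660 + 384 + 288 + 2864 = 12444
Door B = 9/20 × 10200 + 11/20 × 9000 = 4590 + 4950 = 9540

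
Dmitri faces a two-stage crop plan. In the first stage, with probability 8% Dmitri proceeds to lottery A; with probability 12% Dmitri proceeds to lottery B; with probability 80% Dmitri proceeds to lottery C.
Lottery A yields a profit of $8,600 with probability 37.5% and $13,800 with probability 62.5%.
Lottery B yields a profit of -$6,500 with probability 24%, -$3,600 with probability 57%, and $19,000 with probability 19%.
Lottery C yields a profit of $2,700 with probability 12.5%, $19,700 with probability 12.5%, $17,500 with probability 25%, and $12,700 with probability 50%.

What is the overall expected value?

EV(A) = 0.375 × 8600 + 0.625 × 13800 = 3225 + 8625 = 11850
EV(B) = 0.24 × (-6500) + 0.57 × (-3600) + 0.19 × 19000 = -1560 − 2052 + 3610 = -2
EV(C) = 0.125 × 2700 + 0.125 × 19700 + 0.25 × 17500 + 0.5 × 12700 = 337.5 + 2462.5 + 4375 + 6350 = 13525
Overall = 0.08 × 11850 + 0.12 × (-2) + 0.8 × 13525 = 948 − 0.24 + 10820 = 11767.76

$11,767.76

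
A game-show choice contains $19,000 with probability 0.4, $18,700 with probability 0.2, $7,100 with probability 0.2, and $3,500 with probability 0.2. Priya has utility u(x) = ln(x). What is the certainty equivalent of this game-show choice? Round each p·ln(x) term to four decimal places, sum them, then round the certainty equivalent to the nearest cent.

E[u] = 0.4·ln(19000) + 0.2·ln(18700) + 0.2·ln(7100) + 0.2·ln(3500) = 3.9409 + 1.9673 + 1.7736 + 1.6321 = 9.3139
CE = e^9.3139 ≈ 11091.12

$11,091.12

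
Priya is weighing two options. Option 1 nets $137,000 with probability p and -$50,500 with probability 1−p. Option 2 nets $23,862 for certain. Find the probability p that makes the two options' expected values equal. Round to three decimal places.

p·137000 + (1−p)·(-50500) = 23862
187500p − 50500 = 23862
p = (23862 + 50500) / 187500

p = 0.397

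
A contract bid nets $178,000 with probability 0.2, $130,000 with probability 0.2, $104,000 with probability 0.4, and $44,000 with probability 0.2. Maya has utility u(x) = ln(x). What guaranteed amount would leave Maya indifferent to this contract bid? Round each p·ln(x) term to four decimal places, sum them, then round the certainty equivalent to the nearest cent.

E[u] = 0.2·ln(178000) + 0.2·ln(130000) + 0.4·ln(104000) + 0.2·ln(44000) = 2.4179 + 2.3551 + 4.6209 + 2.1384 = 11.5323
CE = e^11.5323 ≈ 101956.34

$101,956.34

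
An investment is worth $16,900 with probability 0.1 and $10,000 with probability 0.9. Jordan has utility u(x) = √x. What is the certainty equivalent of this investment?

E[u] = 0.1·√16900 + 0.9·√10000 = 0.1·130 + 0.9·100 = 103
CE = (103)² = 10609

$10,609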